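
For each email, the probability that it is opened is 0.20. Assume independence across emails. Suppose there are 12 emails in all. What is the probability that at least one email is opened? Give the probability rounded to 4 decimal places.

0.9313

P(at least one) = 1 − P(none) = 1 − (1 − 0.20)^12
= 1 − 0.068719 = 0.931281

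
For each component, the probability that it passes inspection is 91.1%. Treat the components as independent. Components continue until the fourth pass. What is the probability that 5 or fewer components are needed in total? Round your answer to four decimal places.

Finishing within 5 components ⇔ at least 4 successes in the first 5. With X ~ Binomial(5, 0.911), P(Y ≤ 5) = 1 − P(X ≤ 3).
  k=0: C(5,0)·0.911^0·0.089^5 = 0.000006
  k=1: C(5,1)·0.911^1·0.089^4 = 0.000286
  k=2: C(5,2)·0.911^2·0.089^3 = 0.005851
  k=3: C(5,3)·0.911^3·0.089^2 = 0.059887
1 − 0.066029 = 0.933971

0.9340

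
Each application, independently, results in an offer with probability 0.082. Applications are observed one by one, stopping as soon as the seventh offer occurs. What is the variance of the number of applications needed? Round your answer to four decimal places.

Y = total applications until the seventh success; negative binomial with r=7, p=0.082.
Var(Y) = r(1−p)/p² = 7·0.918 / 0.082² = 955.681142

955.6811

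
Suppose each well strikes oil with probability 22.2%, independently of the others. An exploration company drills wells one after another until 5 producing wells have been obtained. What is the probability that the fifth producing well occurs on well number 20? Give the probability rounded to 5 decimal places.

Y = trial on which the fifth success occurs; negative binomial, r=5, p=0.222.
P(Y=20) = C(19,4) · p^5 · (1−p)^15
= 3876 · 0.00053922 · 0.023158 = 0.0483997

0.04840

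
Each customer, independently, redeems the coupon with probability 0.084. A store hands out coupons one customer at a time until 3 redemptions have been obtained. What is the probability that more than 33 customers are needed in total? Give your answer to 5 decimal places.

0.46800

Needing more than 33 customers ⇔ fewer than 3 successes in the first 33. With X ~ Binomial(33, 0.084), P(Y > 33) = P(X ≤ 2).
  k=0: C(33,0)·0.084^0·0.916^33 = 0.0552778
  k=1: C(33,1)·0.084^1·0.916^32 = 0.1672817
  k=2: C(33,2)·0.084^2·0.916^31 = 0.2454439
P(X ≤ 2) = 0.4680033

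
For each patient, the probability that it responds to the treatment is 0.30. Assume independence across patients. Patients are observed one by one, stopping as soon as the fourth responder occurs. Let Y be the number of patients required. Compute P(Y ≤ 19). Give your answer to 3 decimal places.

Finishing within 19 patients ⇔ at least 4 successes in the first 19. With X ~ Binomial(19, 0.30), P(Y ≤ 19) = 1 − P(X ≤ 3).
  k=0: C(19,0)·0.30^0·0.70^19 = 0.00114
  k=1: C(19,1)·0.30^1·0.70^18 = 0.00928
  k=2: C(19,2)·0.30^2·0.70^17 = 0.03580
  k=3: C(19,3)·0.30^3·0.70^16 = 0.08695
1 − 0.13317 = 0.86683

0.867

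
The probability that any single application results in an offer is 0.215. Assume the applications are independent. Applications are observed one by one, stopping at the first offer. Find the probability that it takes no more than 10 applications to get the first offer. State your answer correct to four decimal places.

Y = number of applications to the first success; geometric, p = 0.215.
P(Y ≤ 10) = 1 − (1−p)^10 = 1 − 0.088858 = 0.911142

0.9111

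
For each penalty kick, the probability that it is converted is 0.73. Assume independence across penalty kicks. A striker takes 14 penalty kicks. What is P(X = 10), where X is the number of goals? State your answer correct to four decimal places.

0.2286

X ~ Binomial(n=14, p=0.73).
P(X=10) = C(14,10) · p^10 · (1−p)^4
= 1001 · 0.042976 · 0.0053144 = 0.228622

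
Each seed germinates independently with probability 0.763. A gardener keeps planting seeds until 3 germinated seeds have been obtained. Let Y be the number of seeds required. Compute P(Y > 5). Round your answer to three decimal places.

0.090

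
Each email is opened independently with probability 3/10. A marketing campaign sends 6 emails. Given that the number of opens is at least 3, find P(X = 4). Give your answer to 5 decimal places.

X ~ Binomial(6, 0.30). Want P(X=4 | X≥3) = P(X=4) / P(X≥3).
P(X=4) = C(6,4)·0.30^4·0.70^2 = 0.0595350
P(X≥3) = 1 − 0.1176490 − 0.3025260 − 0.3241350 = 0.2556900
Ratio = 0.0595350 / 0.2556900 = 0.2328405

0.23284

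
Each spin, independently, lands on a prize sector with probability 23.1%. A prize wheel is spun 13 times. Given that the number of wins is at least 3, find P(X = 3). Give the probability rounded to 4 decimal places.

X ~ Binomial(13, 0.231). Want P(X=3 | X≥3) = P(X=3) / P(X≥3).
P(X=3) = C(13,3)·0.231^3·0.769^10 = 0.254956
P(X≥3) = 1 − 0.032888 − 0.128431 − 0.231477 = 0.607203
Ratio = 0.254956 / 0.607203 = 0.419886

0.4199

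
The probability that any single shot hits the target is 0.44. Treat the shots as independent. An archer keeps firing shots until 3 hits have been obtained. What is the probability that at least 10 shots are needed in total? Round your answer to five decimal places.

0.16409

Needing more than 9 shots ⇔ fewer than 3 successes in the first 9. With X ~ Binomial(9, 0.44), P(Y > 9) = P(X ≤ 2).
  k=0: C(9,0)·0.44^0·0.56^9 = 0.0054162
  k=1: C(9,1)·0.44^1·0.56^8 = 0.0383001
  k=2: C(9,2)·0.44^2·0.56^7 = 0.1203716
P(X ≤ 2) = 0.1640878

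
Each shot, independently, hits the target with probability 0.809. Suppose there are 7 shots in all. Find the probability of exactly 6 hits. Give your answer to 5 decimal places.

0.37482

X ~ Binomial(n=7, p=0.809).
P(X=6) = C(7,6) · p^6 · (1−p)^1
= 7 · 0.28034 · 0.191 = 0.3748198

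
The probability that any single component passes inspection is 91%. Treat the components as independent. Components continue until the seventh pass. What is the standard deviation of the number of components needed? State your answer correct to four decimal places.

0.8722

Y = total components until the seventh success; negative binomial with r=7, p=0.91.
SD(Y) = √[r(1−p)/p²] = √(0.760778) = 0.872226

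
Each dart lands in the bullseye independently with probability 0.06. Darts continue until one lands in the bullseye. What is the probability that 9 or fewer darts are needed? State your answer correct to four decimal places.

0.4270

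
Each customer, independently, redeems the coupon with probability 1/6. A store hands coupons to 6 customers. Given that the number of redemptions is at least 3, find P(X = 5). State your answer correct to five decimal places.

X ~ Binomial(6, 0.166667). Want P(X=5 | X≥3) = P(X=5) / P(X≥3).
P(X=5) = C(6,5)·0.166667^5·0.833333^1 = 0.0006430
P(X≥3) = 1 − 0.3348980 − 0.4018776 − 0.2009388 = 0.0622857
Ratio = 0.0006430 / 0.0622857 = 0.0103235

0.01032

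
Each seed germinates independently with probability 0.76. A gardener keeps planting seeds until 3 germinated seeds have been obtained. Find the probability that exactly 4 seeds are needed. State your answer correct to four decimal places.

Y = trial on which the third success occurs; negative binomial, r=3, p=0.76.
P(Y=4) = C(3,2) · p^3 · (1−p)^1
= 3 · 0.43898 · 0.24 = 0.316063

0.3161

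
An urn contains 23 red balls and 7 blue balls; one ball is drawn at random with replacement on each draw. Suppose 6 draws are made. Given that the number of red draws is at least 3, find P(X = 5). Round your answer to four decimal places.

0.3821

X ~ Binomial(6, 0.766667). Want P(X=5 | X≥3) = P(X=5) / P(X≥3).
P(X=5) = C(6,5)·0.766667^5·0.233333^1 = 0.370818
P(X≥3) = 1 − 0.000161 − 0.003182 − 0.026134 = 0.970523
Ratio = 0.370818 / 0.970523 = 0.382081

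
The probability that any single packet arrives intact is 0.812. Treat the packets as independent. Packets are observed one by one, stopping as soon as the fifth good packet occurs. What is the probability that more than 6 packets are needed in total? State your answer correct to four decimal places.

Needing more than 6 packets ⇔ fewer than 5 successes in the first 6. With X ~ Binomial(6, 0.812), P(Y > 6) = P(X ≤ 4).
  k=0: C(6,0)·0.812^0·0.188^6 = 0.000044
  k=1: C(6,1)·0.812^1·0.188^5 = 0.001144
  k=2: C(6,2)·0.812^2·0.188^4 = 0.012355
  k=3: C(6,3)·0.812^3·0.188^3 = 0.071149
  k=4: C(6,4)·0.812^4·0.188^2 = 0.230479
P(X ≤ 4) = 0.315171

0.3152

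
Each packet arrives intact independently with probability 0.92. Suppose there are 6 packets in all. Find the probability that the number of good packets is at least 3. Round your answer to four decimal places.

X ~ Binomial(6, 0.92); P(X ≥ 3) = Σ C(6,k) p^k (1−p)^(6−k) over k:
  k=3: C(6,3)·0.92^3·0.08^3 = 0.007974
  k=4: C(6,4)·0.92^4·0.08^2 = 0.068774
  k=5: C(6,5)·0.92^5·0.08^1 = 0.316359
  k=6: C(6,6)·0.92^6·0.08^0 = 0.606355
Total = 0.999462

0.9995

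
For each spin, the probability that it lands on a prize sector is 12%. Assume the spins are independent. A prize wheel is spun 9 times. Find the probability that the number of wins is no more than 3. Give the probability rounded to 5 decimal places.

0.98415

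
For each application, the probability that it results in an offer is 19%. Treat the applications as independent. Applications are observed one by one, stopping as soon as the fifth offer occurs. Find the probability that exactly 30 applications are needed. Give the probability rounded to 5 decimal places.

0.03031

Y = trial on which the fifth success occurs; negative binomial, r=5, p=0.19.
P(Y=30) = C(29,4) · p^5 · (1−p)^25
= 23751 · 0.00024761 · 0.0051538 = 0.0303093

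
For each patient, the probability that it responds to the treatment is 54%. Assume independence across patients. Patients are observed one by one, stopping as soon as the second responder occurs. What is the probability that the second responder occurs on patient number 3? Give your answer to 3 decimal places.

0.268

Y = trial on which the second success occurs; negative binomial, r=2, p=0.54.
P(Y=3) = C(2,1) · p^2 · (1−p)^1
= 2 · 0.2916 · 0.46 = 0.26827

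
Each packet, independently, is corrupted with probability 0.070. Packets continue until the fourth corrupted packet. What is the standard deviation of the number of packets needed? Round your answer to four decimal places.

27.5533

Y = total packets until the fourth success; negative binomial with r=4, p=0.07.
SD(Y) = √[r(1−p)/p²] = √(759.183673) = 27.553288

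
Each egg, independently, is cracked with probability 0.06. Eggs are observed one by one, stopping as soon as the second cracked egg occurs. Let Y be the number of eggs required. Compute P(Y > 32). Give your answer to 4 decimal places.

0.4201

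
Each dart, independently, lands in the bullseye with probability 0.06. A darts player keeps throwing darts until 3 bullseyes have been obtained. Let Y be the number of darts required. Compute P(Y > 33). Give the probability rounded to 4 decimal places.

Needing more than 33 darts ⇔ fewer than 3 successes in the first 33. With X ~ Binomial(33, 0.06), P(Y > 33) = P(X ≤ 2).
  k=0: C(33,0)·0.06^0·0.94^33 = 0.129783
  k=1: C(33,1)·0.06^1·0.94^32 = 0.273374
  k=2: C(33,2)·0.06^2·0.94^31 = 0.279190
P(X ≤ 2) = 0.682347

0.6823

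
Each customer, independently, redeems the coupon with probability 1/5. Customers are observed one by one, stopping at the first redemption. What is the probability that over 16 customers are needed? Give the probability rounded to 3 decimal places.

Y = number of customers to the first success; geometric, p = 0.20.
P(Y > 16) = P(first 16 all fail) = (1−p)^16 = 0.02815

0.028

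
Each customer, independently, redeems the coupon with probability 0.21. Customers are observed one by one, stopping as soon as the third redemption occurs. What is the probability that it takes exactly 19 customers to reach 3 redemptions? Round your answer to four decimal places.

0.0326

Y = trial on which the third success occurs; negative binomial, r=3, p=0.21.
P(Y=19) = C(18,2) · p^3 · (1−p)^16
= 153 · 0.009261 · 0.023016 = 0.032612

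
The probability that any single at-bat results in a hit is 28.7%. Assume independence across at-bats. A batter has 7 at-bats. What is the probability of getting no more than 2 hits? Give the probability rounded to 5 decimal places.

X ~ Binomial(7, 0.287); P(X ≤ 2) = Σ C(7,k) p^k (1−p)^(7−k) over k:
  k=0: C(7,0)·0.287^0·0.713^7 = 0.0936756
  k=1: C(7,1)·0.287^1·0.713^6 = 0.2639472
  k=2: C(7,2)·0.287^2·0.713^5 = 0.3187357
Total = 0.6763586

0.67636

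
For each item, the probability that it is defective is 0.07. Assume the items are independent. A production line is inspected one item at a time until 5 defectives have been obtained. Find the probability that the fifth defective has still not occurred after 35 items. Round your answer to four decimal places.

Needing more than 35 items ⇔ fewer than 5 successes in the first 35. With X ~ Binomial(35, 0.07), P(Y > 35) = P(X ≤ 4).
  k=0: C(35,0)·0.07^0·0.93^35 = 0.078868
  k=1: C(35,1)·0.07^1·0.93^34 = 0.207772
  k=2: C(35,2)·0.07^2·0.93^33 = 0.265858
  k=3: C(35,3)·0.07^3·0.93^32 = 0.220119
  k=4: C(35,4)·0.07^4·0.93^31 = 0.132545
P(X ≤ 4) = 0.905163

0.9052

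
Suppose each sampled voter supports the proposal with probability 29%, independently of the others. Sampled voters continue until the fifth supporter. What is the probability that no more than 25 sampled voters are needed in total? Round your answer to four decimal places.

Finishing within 25 sampled voters ⇔ at least 5 successes in the first 25. With X ~ Binomial(25, 0.29), P(Y ≤ 25) = 1 − P(X ≤ 4).
  k=0: C(25,0)·0.29^0·0.71^25 = 0.000191
  k=1: C(25,1)·0.29^1·0.71^24 = 0.001952
  k=2: C(25,2)·0.29^2·0.71^23 = 0.009569
  k=3: C(25,3)·0.29^3·0.71^22 = 0.029964
  k=4: C(25,4)·0.29^4·0.71^21 = 0.067314
1 − 0.108991 = 0.891009

0.8910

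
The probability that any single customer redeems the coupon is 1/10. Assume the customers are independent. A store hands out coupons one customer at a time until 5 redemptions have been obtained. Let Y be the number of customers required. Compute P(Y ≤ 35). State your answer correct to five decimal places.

0.26925

Finishing within 35 customers ⇔ at least 5 successes in the first 35. With X ~ Binomial(35, 0.10), P(Y ≤ 35) = 1 − P(X ≤ 4).
  k=0: C(35,0)·0.10^0·0.90^35 = 0.0250316
  k=1: C(35,1)·0.10^1·0.90^34 = 0.0973449
  k=2: C(35,2)·0.10^2·0.90^33 = 0.1838738
  k=3: C(35,3)·0.10^3·0.90^32 = 0.2247346
  k=4: C(35,4)·0.10^4·0.90^31 = 0.1997641
1 − 0.7307490 = 0.2692510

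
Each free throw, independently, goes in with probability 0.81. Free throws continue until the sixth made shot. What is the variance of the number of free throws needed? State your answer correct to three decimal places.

1.738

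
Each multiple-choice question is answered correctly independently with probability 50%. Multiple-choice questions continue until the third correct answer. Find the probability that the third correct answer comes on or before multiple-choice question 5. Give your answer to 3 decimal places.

Finishing within 5 multiple-choice questions ⇔ at least 3 successes in the first 5. With X ~ Binomial(5, 0.50), P(Y ≤ 5) = 1 − P(X ≤ 2).
  k=0: C(5,0)·0.50^0·0.50^5 = 0.03125
  k=1: C(5,1)·0.50^1·0.50^4 = 0.15625
  k=2: C(5,2)·0.50^2·0.50^3 = 0.31250
1 − 0.50000 = 0.50000

0.500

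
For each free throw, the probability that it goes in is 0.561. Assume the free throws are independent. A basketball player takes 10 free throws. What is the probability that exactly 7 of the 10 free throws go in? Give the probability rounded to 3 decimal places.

0.178

X ~ Binomial(n=10, p=0.561).
P(X=7) = C(10,7) · p^7 · (1−p)^3
= 120 · 0.017488 · 0.084605 = 0.17755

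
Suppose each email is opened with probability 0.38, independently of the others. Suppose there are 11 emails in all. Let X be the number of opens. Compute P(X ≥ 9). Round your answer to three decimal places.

X ~ Binomial(11, 0.38); P(X ≥ 9) = Σ C(11,k) p^k (1−p)^(11−k) over k:
  k=9: C(11,9)·0.38^9·0.62^2 = 0.00349
  k=10: C(11,10)·0.38^10·0.62^1 = 0.00043
  k=11: C(11,11)·0.38^11·0.62^0 = 0.00002
Total = 0.00395

0.004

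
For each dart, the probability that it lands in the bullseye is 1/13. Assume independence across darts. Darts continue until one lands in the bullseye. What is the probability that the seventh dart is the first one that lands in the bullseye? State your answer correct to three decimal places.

0.048

Geometric (trials to first success), p = 0.076923.
P(Y = 7) = (1−p)^6 · p = 0.61862 · 0.076923 = 0.04759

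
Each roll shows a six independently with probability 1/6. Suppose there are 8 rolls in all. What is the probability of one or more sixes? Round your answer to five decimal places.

0.76743

P(at least one) = 1 − P(none) = 1 − (1 − 0.166667)^8
= 1 − 0.2325680 = 0.7674320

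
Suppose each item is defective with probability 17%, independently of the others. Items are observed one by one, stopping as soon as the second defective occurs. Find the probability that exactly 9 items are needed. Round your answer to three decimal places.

0.063

Y = trial on which the second success occurs; negative binomial, r=2, p=0.17.
P(Y=9) = C(8,1) · p^2 · (1−p)^7
= 8 · 0.0289 · 0.27136 = 0.06274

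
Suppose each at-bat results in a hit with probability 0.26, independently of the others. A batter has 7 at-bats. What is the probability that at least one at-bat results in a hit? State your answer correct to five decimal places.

0.87849

P(at least one) = 1 − P(none) = 1 − (1 − 0.26)^7
= 1 − 0.1215128 = 0.8784872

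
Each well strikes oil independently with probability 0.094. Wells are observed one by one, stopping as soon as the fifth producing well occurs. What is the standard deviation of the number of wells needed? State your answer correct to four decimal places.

Y = total wells until the fifth success; negative binomial with r=5, p=0.094.
SD(Y) = √[r(1−p)/p²] = √(512.675419) = 22.642337

22.6423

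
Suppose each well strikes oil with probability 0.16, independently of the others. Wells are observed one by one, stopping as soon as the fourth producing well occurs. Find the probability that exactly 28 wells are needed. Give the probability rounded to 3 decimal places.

0.029

Y = trial on which the fourth success occurs; negative binomial, r=4, p=0.16.
P(Y=28) = C(27,3) · p^4 · (1−p)^24
= 2925 · 0.00065536 · 0.01523 = 0.02920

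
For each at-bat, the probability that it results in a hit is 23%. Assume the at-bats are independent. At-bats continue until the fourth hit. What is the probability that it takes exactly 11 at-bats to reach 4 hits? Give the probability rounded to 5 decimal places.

0.05389

Y = trial on which the fourth success occurs; negative binomial, r=4, p=0.23.
P(Y=11) = C(10,3) · p^4 · (1−p)^7
= 120 · 0.0027984 · 0.16049 = 0.0538924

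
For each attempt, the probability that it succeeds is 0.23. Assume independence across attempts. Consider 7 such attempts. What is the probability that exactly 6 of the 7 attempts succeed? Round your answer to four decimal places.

0.0008

X ~ Binomial(n=7, p=0.23).
P(X=6) = C(7,6) · p^6 · (1−p)^1
= 7 · 0.00014804 · 0.77 = 0.000798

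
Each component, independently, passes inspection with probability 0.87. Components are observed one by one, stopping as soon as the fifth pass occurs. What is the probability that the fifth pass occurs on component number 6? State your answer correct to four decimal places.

Y = trial on which the fifth success occurs; negative binomial, r=5, p=0.87.
P(Y=6) = C(5,4) · p^5 · (1−p)^1
= 5 · 0.49842 · 0.13 = 0.323974

0.3240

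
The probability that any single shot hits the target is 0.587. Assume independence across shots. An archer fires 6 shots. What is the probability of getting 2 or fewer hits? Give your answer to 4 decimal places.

X ~ Binomial(6, 0.587); P(X ≤ 2) = Σ C(6,k) p^k (1−p)^(6−k) over k:
  k=0: C(6,0)·0.587^0·0.413^6 = 0.004962
  k=1: C(6,1)·0.587^1·0.413^5 = 0.042319
  k=2: C(6,2)·0.587^2·0.413^4 = 0.150372
Total = 0.197654

0.1977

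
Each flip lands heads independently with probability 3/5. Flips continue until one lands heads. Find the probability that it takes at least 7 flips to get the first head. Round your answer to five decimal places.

0.00410

Y = number of flips to the first success; geometric, p = 0.60.
P(Y > 6) = P(first 6 all fail) = (1−p)^6 = 0.0040960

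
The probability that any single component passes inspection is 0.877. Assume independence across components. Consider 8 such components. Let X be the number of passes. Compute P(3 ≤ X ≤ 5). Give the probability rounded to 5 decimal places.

0.06460

X ~ Binomial(8, 0.877); P(3 ≤ X ≤ 5) = Σ C(8,k) p^k (1−p)^(8−k) over k:
  k=3: C(8,3)·0.877^3·0.123^5 = 0.0010634
  k=4: C(8,4)·0.877^4·0.123^4 = 0.0094780
  k=5: C(8,5)·0.877^5·0.123^3 = 0.0540631
Total = 0.0646046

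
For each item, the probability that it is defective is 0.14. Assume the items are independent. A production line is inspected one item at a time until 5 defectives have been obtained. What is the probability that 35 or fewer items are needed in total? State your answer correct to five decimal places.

0.55401

Finishing within 35 items ⇔ at least 5 successes in the first 35. With X ~ Binomial(35, 0.14), P(Y ≤ 35) = 1 − P(X ≤ 4).
  k=0: C(35,0)·0.14^0·0.86^35 = 0.0050985
  k=1: C(35,1)·0.14^1·0.86^34 = 0.0290498
  k=2: C(35,2)·0.14^2·0.86^33 = 0.0803937
  k=3: C(35,3)·0.14^3·0.86^32 = 0.1439608
  k=4: C(35,4)·0.14^4·0.86^31 = 0.1874838
1 − 0.4459866 = 0.5540134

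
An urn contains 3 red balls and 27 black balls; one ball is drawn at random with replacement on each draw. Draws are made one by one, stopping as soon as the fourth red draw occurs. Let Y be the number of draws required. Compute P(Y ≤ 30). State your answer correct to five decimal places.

Finishing within 30 draws ⇔ at least 4 successes in the first 30. With X ~ Binomial(30, 0.10), P(Y ≤ 30) = 1 − P(X ≤ 3).
  k=0: C(30,0)·0.10^0·0.90^30 = 0.0423912
  k=1: C(30,1)·0.10^1·0.90^29 = 0.1413039
  k=2: C(30,2)·0.10^2·0.90^28 = 0.2276562
  k=3: C(30,3)·0.10^3·0.90^27 = 0.2360879
1 − 0.6474392 = 0.3525608

0.35256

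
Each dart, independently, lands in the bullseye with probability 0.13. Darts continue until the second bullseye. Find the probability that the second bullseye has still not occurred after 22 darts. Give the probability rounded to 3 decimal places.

Needing more than 22 darts ⇔ fewer than 2 successes in the first 22. With X ~ Binomial(22, 0.13), P(Y > 22) = P(X ≤ 1).
  k=0: C(22,0)·0.13^0·0.87^22 = 0.04671
  k=1: C(22,1)·0.13^1·0.87^21 = 0.15356
P(X ≤ 1) = 0.20027

0.200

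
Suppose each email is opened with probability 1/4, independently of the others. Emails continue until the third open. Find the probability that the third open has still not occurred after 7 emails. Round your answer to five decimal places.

Needing more than 7 emails ⇔ fewer than 3 successes in the first 7. With X ~ Binomial(7, 0.25), P(Y > 7) = P(X ≤ 2).
  k=0: C(7,0)·0.25^0·0.75^7 = 0.1334839
  k=1: C(7,1)·0.25^1·0.75^6 = 0.3114624
  k=2: C(7,2)·0.25^2·0.75^5 = 0.3114624
P(X ≤ 2) = 0.7564087

0.75641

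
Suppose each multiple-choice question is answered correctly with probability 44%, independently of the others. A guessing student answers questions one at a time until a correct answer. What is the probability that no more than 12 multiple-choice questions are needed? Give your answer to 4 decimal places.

0.9990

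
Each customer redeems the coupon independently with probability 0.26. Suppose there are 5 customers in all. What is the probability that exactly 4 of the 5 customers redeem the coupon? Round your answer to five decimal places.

X ~ Binomial(n=5, p=0.26).
P(X=4) = C(5,4) · p^4 · (1−p)^1
= 5 · 0.0045698 · 0.74 = 0.0169081

0.01691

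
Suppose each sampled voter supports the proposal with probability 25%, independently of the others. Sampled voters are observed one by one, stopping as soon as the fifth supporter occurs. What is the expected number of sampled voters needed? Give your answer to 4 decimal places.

20.0000

Y = total sampled voters until the fifth success; negative binomial with r=5, p=0.25.
E[Y] = r / p = 5 / 0.25 = 20.000000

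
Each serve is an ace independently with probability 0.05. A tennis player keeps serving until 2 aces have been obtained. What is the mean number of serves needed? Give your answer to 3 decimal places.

Y = total serves until the second success; negative binomial with r=2, p=0.05.
E[Y] = r / p = 2 / 0.05 = 40.00000

40.000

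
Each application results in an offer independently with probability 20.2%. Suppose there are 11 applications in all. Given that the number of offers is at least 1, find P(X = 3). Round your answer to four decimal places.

X ~ Binomial(11, 0.202). Want P(X=3 | X≥1) = P(X=3) / P(X≥1).
P(X=3) = C(11,3)·0.202^3·0.798^8 = 0.223646
P(X≥1) = 1 − 0.083566 = 0.916434
Ratio = 0.223646 / 0.916434 = 0.244040

0.2440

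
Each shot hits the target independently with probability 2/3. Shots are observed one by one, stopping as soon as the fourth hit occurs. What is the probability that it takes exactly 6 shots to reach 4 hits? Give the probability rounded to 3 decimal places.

Y = trial on which the fourth success occurs; negative binomial, r=4, p=0.666667.
P(Y=6) = C(5,3) · p^4 · (1−p)^2
= 10 · 0.19753 · 0.11111 = 0.21948

0.219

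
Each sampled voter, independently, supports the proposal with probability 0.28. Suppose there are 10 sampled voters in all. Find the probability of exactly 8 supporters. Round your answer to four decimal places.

0.0009

X ~ Binomial(n=10, p=0.28).
P(X=8) = C(10,8) · p^8 · (1−p)^2
= 45 · 3.778e-05 · 0.5184 = 0.000881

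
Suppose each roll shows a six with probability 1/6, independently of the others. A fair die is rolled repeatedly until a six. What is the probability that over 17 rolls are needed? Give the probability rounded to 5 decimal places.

0.04507

Y = number of rolls to the first success; geometric, p = 0.166667.
P(Y > 17) = P(first 17 all fail) = (1−p)^17 = 0.0450732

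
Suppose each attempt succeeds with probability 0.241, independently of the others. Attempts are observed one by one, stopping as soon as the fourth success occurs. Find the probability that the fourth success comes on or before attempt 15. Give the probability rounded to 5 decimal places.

0.50592

Finishing within 15 attempts ⇔ at least 4 successes in the first 15. With X ~ Binomial(15, 0.241), P(Y ≤ 15) = 1 − P(X ≤ 3).
  k=0: C(15,0)·0.241^0·0.759^15 = 0.0159818
  k=1: C(15,1)·0.241^1·0.759^14 = 0.0761190
  k=2: C(15,2)·0.241^2·0.759^13 = 0.1691868
  k=3: C(15,3)·0.241^3·0.759^12 = 0.2327897
1 − 0.4940774 = 0.5059226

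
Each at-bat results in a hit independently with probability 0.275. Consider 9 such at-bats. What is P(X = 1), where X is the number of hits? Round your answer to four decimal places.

0.1889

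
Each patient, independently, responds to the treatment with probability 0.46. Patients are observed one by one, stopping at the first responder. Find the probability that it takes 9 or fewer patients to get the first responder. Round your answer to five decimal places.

Y = number of patients to the first success; geometric, p = 0.46.
P(Y ≤ 9) = 1 − (1−p)^9 = 1 − 0.0039043 = 0.9960957

0.99610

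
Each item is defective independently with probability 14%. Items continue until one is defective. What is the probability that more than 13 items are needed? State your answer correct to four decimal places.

Y = number of items to the first success; geometric, p = 0.14.
P(Y > 13) = P(first 13 all fail) = (1−p)^13 = 0.140760

0.1408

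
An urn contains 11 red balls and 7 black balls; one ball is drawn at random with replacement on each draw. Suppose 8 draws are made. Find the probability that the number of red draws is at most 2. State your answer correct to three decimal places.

X ~ Binomial(8, 0.611111); P(X ≤ 2) = Σ C(8,k) p^k (1−p)^(8−k) over k:
  k=0: C(8,0)·0.611111^0·0.388889^8 = 0.00052
  k=1: C(8,1)·0.611111^1·0.388889^7 = 0.00658
  k=2: C(8,2)·0.611111^2·0.388889^6 = 0.03617
Total = 0.04327

0.043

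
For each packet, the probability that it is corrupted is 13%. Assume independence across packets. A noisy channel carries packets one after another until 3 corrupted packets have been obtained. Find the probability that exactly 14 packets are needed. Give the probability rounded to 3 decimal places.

0.037

Y = trial on which the third success occurs; negative binomial, r=3, p=0.13.
P(Y=14) = C(13,2) · p^3 · (1−p)^11
= 78 · 0.002197 · 0.21613 = 0.03704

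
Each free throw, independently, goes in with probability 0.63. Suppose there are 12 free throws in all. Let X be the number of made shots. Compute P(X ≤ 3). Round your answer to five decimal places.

X ~ Binomial(12, 0.63); P(X ≤ 3) = Σ C(12,k) p^k (1−p)^(12−k) over k:
  k=0: C(12,0)·0.63^0·0.37^12 = 0.0000066
  k=1: C(12,1)·0.63^1·0.37^11 = 0.0001345
  k=2: C(12,2)·0.63^2·0.37^10 = 0.0012596
  k=3: C(12,3)·0.63^3·0.37^9 = 0.0071492
Total = 0.0085500

0.00855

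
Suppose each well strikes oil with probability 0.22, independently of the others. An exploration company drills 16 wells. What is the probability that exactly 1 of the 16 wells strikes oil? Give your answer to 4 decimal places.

0.0847

X ~ Binomial(n=16, p=0.22).
P(X=1) = C(16,1) · p^1 · (1−p)^15
= 16 · 0.22 · 0.024067 = 0.084715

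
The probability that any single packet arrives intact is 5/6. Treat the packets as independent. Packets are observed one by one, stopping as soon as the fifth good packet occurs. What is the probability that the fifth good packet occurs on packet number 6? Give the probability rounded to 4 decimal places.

Y = trial on which the fifth success occurs; negative binomial, r=5, p=0.833333.
P(Y=6) = C(5,4) · p^5 · (1−p)^1
= 5 · 0.40188 · 0.16667 = 0.334898

0.3349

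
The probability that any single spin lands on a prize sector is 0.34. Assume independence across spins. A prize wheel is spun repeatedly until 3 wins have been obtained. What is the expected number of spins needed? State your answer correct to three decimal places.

8.824

Y = total spins until the third success; negative binomial with r=3, p=0.34.
E[Y] = r / p = 3 / 0.34 = 8.82353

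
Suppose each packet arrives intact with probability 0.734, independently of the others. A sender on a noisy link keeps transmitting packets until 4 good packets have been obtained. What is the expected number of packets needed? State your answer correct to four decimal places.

5.4496

Y = total packets until the fourth success; negative binomial with r=4, p=0.734.
E[Y] = r / p = 4 / 0.734 = 5.449591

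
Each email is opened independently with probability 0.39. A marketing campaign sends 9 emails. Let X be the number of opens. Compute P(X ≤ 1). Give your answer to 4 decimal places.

X ~ Binomial(9, 0.39); P(X ≤ 1) = Σ C(9,k) p^k (1−p)^(9−k) over k:
  k=0: C(9,0)·0.39^0·0.61^9 = 0.011694
  k=1: C(9,1)·0.39^1·0.61^8 = 0.067289
Total = 0.078983

0.0790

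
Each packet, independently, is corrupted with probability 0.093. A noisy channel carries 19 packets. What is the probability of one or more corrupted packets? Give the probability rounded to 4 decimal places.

P(at least one) = 1 − P(none) = 1 − (1 − 0.093)^19
= 1 − 0.156509 = 0.843491

0.8435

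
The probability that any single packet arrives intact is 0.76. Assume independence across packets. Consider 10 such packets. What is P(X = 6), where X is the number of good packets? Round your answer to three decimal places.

X ~ Binomial(n=10, p=0.76).
P(X=6) = C(10,6) · p^6 · (1−p)^4
= 210 · 0.1927 · 0.0033178 = 0.13426

0.134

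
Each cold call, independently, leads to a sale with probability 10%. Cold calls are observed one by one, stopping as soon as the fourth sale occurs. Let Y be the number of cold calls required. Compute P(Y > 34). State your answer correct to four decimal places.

Needing more than 34 cold calls ⇔ fewer than 4 successes in the first 34. With X ~ Binomial(34, 0.10), P(Y > 34) = P(X ≤ 3).
  k=0: C(34,0)·0.10^0·0.90^34 = 0.027813
  k=1: C(34,1)·0.10^1·0.90^33 = 0.105071
  k=2: C(34,2)·0.10^2·0.90^32 = 0.192630
  k=3: C(34,3)·0.10^3·0.90^31 = 0.228302
P(X ≤ 3) = 0.553815

0.5538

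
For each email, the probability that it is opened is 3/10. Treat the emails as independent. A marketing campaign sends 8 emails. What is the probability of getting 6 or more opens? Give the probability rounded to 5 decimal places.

0.01129

X ~ Binomial(8, 0.30); P(X ≥ 6) = Σ C(8,k) p^k (1−p)^(8−k) over k:
  k=6: C(8,6)·0.30^6·0.70^2 = 0.0100019
  k=7: C(8,7)·0.30^7·0.70^1 = 0.0012247
  k=8: C(8,8)·0.30^8·0.70^0 = 0.0000656
Total = 0.0112922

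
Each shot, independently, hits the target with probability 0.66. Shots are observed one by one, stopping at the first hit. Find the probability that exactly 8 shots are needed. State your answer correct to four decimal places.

0.0003

Geometric (trials to first success), p = 0.66.
P(Y = 8) = (1−p)^7 · p = 0.00052523 · 0.66 = 0.000347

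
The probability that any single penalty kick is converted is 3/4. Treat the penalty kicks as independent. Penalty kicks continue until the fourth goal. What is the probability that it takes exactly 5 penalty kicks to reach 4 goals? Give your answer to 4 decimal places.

0.3164

Y = trial on which the fourth success occurs; negative binomial, r=4, p=0.75.
P(Y=5) = C(4,3) · p^4 · (1−p)^1
= 4 · 0.31641 · 0.25 = 0.316406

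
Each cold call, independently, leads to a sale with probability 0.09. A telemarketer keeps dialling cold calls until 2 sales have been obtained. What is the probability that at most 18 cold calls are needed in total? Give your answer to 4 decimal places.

0.4909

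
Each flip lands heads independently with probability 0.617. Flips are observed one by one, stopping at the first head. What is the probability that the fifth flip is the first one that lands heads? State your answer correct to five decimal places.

Geometric (trials to first success), p = 0.617.
P(Y = 5) = (1−p)^4 · p = 0.021518 · 0.617 = 0.0132764

0.01328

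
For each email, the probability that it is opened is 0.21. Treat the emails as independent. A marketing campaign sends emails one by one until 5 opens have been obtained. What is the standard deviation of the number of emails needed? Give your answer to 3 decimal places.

9.464

Y = total emails until the fifth success; negative binomial with r=5, p=0.21.
SD(Y) = √[r(1−p)/p²] = √(89.56916) = 9.46410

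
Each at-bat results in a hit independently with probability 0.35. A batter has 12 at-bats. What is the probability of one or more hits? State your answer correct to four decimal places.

P(at least one) = 1 − P(none) = 1 − (1 − 0.35)^12
= 1 − 0.005688 = 0.994312

0.9943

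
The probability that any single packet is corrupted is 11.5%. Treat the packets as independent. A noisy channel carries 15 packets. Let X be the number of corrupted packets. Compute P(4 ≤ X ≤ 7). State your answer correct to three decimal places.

X ~ Binomial(15, 0.115); P(4 ≤ X ≤ 7) = Σ C(15,k) p^k (1−p)^(15−k) over k:
  k=4: C(15,4)·0.115^4·0.885^11 = 0.06227
  k=5: C(15,5)·0.115^5·0.885^10 = 0.01780
  k=6: C(15,6)·0.115^6·0.885^9 = 0.00386
  k=7: C(15,7)·0.115^7·0.885^8 = 0.00064
Total = 0.08458

0.085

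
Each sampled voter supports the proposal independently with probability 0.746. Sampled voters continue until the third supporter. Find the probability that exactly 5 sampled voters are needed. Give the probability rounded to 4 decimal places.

0.1607

Y = trial on which the third success occurs; negative binomial, r=3, p=0.746.
P(Y=5) = C(4,2) · p^3 · (1−p)^2
= 6 · 0.41516 · 0.064516 = 0.160707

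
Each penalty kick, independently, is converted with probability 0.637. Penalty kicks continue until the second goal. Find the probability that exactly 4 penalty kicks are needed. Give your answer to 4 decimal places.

0.1604

Y = trial on which the second success occurs; negative binomial, r=2, p=0.637.
P(Y=4) = C(3,1) · p^2 · (1−p)^2
= 3 · 0.40577 · 0.13177 = 0.160403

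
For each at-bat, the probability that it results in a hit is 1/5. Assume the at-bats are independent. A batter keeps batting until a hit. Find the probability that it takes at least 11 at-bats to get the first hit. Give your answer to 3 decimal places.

Y = number of at-bats to the first success; geometric, p = 0.20.
P(Y > 10) = P(first 10 all fail) = (1−p)^10 = 0.10737

0.107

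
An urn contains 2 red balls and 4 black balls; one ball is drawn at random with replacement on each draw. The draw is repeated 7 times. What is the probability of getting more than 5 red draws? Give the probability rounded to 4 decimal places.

X ~ Binomial(7, 0.333333); P(X ≥ 6) = Σ C(7,k) p^k (1−p)^(7−k) over k:
  k=6: C(7,6)·0.333333^6·0.666667^1 = 0.006401
  k=7: C(7,7)·0.333333^7·0.666667^0 = 0.000457
Total = 0.006859

0.0069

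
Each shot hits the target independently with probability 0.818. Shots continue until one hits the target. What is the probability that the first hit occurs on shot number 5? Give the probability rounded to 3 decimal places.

0.001

Geometric (trials to first success), p = 0.818.
P(Y = 5) = (1−p)^4 · p = 0.0010972 · 0.818 = 0.00090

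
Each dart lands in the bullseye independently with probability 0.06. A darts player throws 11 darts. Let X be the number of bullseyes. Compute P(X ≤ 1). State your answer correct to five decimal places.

0.86178

X ~ Binomial(11, 0.06); P(X ≤ 1) = Σ C(11,k) p^k (1−p)^(11−k) over k:
  k=0: C(11,0)·0.06^0·0.94^11 = 0.5062982
  k=1: C(11,1)·0.06^1·0.94^10 = 0.3554860
Total = 0.8617842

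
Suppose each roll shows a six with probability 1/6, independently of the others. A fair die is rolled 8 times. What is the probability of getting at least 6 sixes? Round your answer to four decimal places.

X ~ Binomial(8, 0.166667); P(X ≥ 6) = Σ C(8,k) p^k (1−p)^(8−k) over k:
  k=6: C(8,6)·0.166667^6·0.833333^2 = 0.000417
  k=7: C(8,7)·0.166667^7·0.833333^1 = 0.000024
  k=8: C(8,8)·0.166667^8·0.833333^0 = 0.000001
Total = 0.000441

0.0004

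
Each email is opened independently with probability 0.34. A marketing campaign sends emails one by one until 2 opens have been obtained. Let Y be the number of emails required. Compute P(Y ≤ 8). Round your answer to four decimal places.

Finishing within 8 emails ⇔ at least 2 successes in the first 8. With X ~ Binomial(8, 0.34), P(Y ≤ 8) = 1 − P(X ≤ 1).
  k=0: C(8,0)·0.34^0·0.66^8 = 0.036004
  k=1: C(8,1)·0.34^1·0.66^7 = 0.148380
1 − 0.184384 = 0.815616

0.8156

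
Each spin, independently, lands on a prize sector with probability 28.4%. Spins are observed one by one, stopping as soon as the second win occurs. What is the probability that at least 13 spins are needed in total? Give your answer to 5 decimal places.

0.10456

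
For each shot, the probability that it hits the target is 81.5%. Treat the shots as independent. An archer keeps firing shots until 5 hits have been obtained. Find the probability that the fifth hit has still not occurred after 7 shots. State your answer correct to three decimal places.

0.123

Needing more than 7 shots ⇔ fewer than 5 successes in the first 7. With X ~ Binomial(7, 0.815), P(Y > 7) = P(X ≤ 4).
  k=0: C(7,0)·0.815^0·0.185^7 = 0.00001
  k=1: C(7,1)·0.815^1·0.185^6 = 0.00023
  k=2: C(7,2)·0.815^2·0.185^5 = 0.00302
  k=3: C(7,3)·0.815^3·0.185^4 = 0.02219
  k=4: C(7,4)·0.815^4·0.185^3 = 0.09777
P(X ≤ 4) = 0.12322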